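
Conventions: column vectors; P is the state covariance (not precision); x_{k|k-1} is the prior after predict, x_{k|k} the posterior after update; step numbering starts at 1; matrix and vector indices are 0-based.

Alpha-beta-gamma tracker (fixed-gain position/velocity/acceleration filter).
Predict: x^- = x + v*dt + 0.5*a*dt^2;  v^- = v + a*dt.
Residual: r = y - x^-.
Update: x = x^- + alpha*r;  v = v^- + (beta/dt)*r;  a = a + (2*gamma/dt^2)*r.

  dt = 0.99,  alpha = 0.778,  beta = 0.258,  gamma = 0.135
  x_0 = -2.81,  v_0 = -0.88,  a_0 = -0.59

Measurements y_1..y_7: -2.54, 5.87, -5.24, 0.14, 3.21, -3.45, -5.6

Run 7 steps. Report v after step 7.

v_post = -2.0454

step 1: x_pred=-3.9703  r=1.4303  x^+=-2.8575  v^+=-1.0913  a^+=-0.1960
step 2: x_pred=-4.0340  r=9.9040  x^+=3.6713  v^+=1.2957  a^+=2.5324
step 3: x_pred=6.1950  r=-11.4350  x^+=-2.7014  v^+=0.8227  a^+=-0.6177
step 4: x_pred=-2.1896  r=2.3296  x^+=-0.3772  v^+=0.8183  a^+=0.0240
step 5: x_pred=0.4447  r=2.7653  x^+=2.5961  v^+=1.5627  a^+=0.7858
step 6: x_pred=4.5283  r=-7.9783  x^+=-1.6788  v^+=0.2615  a^+=-1.4121
step 7: x_pred=-2.1119  r=-3.4881  x^+=-4.8256  v^+=-2.0454  a^+=-2.3730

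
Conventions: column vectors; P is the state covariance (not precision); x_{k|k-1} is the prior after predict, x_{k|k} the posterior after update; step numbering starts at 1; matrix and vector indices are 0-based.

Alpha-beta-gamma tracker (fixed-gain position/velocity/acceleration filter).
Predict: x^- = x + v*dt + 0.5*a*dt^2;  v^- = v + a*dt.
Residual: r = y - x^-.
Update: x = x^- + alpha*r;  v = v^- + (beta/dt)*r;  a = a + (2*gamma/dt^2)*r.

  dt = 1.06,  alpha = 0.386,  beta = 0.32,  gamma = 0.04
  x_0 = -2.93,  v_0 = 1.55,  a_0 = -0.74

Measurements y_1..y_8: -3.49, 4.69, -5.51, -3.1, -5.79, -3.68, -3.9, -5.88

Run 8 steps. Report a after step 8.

step 1: x_pred=-1.7027  r=-1.7873  x^+=-2.3926  v^+=0.2260  a^+=-0.8673
step 2: x_pred=-2.6402  r=7.3302  x^+=0.1892  v^+=1.5197  a^+=-0.3453
step 3: x_pred=1.6061  r=-7.1161  x^+=-1.1407  v^+=-0.9947  a^+=-0.8520
step 4: x_pred=-2.6737  r=-0.4263  x^+=-2.8383  v^+=-2.0265  a^+=-0.8824
step 5: x_pred=-5.4820  r=-0.3080  x^+=-5.6009  v^+=-3.0547  a^+=-0.9043
step 6: x_pred=-9.3469  r=5.6669  x^+=-7.1595  v^+=-2.3025  a^+=-0.5008
step 7: x_pred=-9.8815  r=5.9815  x^+=-7.5726  v^+=-1.0276  a^+=-0.0749
step 8: x_pred=-8.7040  r=2.8240  x^+=-7.6139  v^+=-0.2545  a^+=0.1262

a_post = 0.1262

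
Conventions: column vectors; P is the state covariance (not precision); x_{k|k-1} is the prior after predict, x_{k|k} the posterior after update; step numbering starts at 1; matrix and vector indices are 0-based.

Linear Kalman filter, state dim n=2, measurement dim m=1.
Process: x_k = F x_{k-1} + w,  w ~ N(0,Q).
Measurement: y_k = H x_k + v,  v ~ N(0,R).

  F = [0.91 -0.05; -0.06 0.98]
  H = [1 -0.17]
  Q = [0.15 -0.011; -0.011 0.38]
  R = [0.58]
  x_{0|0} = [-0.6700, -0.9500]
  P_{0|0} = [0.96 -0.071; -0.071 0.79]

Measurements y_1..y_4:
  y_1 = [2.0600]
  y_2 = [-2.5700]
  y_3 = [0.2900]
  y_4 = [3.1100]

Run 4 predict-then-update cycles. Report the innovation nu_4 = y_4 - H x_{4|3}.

innov = [3.2165]

step 1: x^-=[-0.5622, -0.8908]  P^-=[0.9534 -0.1657; -0.1657 1.1505]  S=[1.6230]  K=[0.6048; -0.2226]  nu=[2.4708]  x^+=[0.9321, -1.4407]  P^+=[0.3598 0.0528; 0.0528 1.0701]
step 2: x^-=[0.9203, -1.4679]  P^-=[0.4458 -0.0358; -0.0358 1.4028]  S=[1.0785]  K=[0.4190; -0.2543]  nu=[-3.7398]  x^+=[-0.6467, -0.5167]  P^+=[0.2565 0.0791; 0.0791 1.3331]
step 3: x^-=[-0.5626, -0.4676]  P^-=[0.3585 -0.0195; -0.0195 1.6519]  S=[0.9929]  K=[0.3644; -0.3025]  nu=[0.7731]  x^+=[-0.2809, -0.7015]  P^+=[0.2266 0.0899; 0.0899 1.5610]
step 4: x^-=[-0.2205, -0.6706]  P^-=[0.3334 -0.0194; -0.0194 1.8695]  S=[0.9740]  K=[0.3457; -0.3462]  nu=[3.2165]  x^+=[0.8914, -1.7842]  P^+=[0.2170 0.0972; 0.0972 1.7527]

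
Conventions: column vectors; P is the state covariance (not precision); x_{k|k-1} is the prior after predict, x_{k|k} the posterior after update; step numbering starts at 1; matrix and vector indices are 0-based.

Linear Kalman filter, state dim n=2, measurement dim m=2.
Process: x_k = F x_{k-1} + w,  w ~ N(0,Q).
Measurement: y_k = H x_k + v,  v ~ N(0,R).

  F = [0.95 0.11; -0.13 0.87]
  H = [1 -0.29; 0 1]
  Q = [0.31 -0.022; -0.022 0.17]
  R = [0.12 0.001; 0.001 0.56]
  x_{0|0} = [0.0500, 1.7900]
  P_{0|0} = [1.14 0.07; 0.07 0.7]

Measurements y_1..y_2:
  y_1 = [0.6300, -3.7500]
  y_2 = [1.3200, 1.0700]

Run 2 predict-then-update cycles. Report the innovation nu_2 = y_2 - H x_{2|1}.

innov = [0.8795, 2.3090]

step 1: x^-=[0.2444, 1.5508]  P^-=[1.3619 -0.0389; -0.0389 0.7033]  S=[1.5637 -0.2419; -0.2419 1.2633]  K=[0.9001 0.1415; -0.0713 0.5430]  nu=[0.8353, -5.3008]  x^+=[0.2461, -1.3874]  P^+=[0.1314 0.0802; 0.0802 0.3040]
step 2: x^-=[0.0812, -1.2390]  P^-=[0.4490 0.0560; 0.0560 0.3842]  S=[0.5689 -0.0545; -0.0545 0.9442]  K=[0.7707 0.1037; -0.0589 0.4035]  nu=[0.8795, 2.3090]  x^+=[0.9985, -0.3590]  P^+=[0.1097 0.0589; 0.0589 0.2259]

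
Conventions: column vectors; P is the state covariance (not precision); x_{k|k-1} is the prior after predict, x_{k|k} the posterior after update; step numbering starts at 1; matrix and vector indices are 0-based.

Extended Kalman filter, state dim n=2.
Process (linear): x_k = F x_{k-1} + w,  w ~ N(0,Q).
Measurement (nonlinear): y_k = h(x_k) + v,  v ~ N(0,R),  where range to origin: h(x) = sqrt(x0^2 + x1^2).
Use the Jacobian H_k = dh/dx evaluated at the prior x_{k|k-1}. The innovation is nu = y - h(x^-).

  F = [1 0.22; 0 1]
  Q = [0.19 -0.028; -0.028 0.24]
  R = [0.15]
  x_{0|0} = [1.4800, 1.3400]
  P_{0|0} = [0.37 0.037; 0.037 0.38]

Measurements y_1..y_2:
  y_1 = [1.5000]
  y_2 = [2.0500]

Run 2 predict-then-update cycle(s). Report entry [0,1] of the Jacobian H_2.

step 1: x^-=[1.7748, 1.3400]  P^-=[0.5947 0.0926; 0.0926 0.6200]  H_jac=[0.7981 0.6026]  S=[0.8429]  K=[0.6292; 0.5309]  nu=[-0.7239]  x^+=[1.3193, 0.9557]  P^+=[0.2609 -0.1890; -0.1890 0.3824]
step 2: x^-=[1.5296, 0.9557]  P^-=[0.3863 -0.1328; -0.1328 0.6224]  H_jac=[0.8481 0.5299]  S=[0.4832]  K=[0.5323; 0.4494]  nu=[0.2464]  x^+=[1.6607, 1.0665]  P^+=[0.2494 -0.2484; -0.2484 0.5248]

H_jac[0,1] = 0.5299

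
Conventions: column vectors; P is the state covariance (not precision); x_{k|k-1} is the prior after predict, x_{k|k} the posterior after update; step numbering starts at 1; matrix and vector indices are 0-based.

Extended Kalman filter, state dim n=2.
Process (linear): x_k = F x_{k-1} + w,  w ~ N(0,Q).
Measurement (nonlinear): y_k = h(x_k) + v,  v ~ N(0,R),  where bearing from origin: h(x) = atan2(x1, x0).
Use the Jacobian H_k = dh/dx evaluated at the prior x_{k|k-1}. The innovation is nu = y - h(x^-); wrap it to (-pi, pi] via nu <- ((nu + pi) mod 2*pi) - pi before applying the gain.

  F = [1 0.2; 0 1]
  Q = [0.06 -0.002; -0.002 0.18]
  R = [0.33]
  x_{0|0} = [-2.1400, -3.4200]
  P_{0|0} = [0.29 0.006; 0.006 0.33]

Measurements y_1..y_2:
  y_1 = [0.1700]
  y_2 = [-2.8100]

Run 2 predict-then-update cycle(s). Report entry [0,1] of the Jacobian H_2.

H_jac[0,1] = -0.1280

step 1: x^-=[-2.8240, -3.4200]  P^-=[0.3656 0.0700; 0.0700 0.5100]  H_jac=[0.1739 -0.1436]  S=[0.3481]  K=[0.1537; -0.1754]  nu=[2.4310]  x^+=[-2.4502, -3.8464]  P^+=[0.3574 0.0794; 0.0794 0.4993]
step 2: x^-=[-3.2195, -3.8464]  P^-=[0.4691 0.1772; 0.1772 0.6793]  H_jac=[0.1529 -0.1280]  S=[0.3452]  K=[0.1421; -0.1733]  nu=[-0.5423]  x^+=[-3.2966, -3.7524]  P^+=[0.4621 0.1857; 0.1857 0.6689]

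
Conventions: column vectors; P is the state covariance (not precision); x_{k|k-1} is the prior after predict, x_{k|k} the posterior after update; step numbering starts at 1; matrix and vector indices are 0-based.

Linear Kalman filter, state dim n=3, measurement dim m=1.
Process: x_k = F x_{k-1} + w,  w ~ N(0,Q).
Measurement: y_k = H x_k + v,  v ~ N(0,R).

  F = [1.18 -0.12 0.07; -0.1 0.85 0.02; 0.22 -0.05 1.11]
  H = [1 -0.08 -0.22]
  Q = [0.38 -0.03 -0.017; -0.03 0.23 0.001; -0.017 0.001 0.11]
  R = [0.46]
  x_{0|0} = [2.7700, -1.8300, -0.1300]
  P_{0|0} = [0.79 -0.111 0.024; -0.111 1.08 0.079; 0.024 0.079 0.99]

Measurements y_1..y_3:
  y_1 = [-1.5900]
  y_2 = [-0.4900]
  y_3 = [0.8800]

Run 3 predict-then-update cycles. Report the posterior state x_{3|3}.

step 1: x^-=[3.4791, -1.8351, 0.5566]  P^-=[1.5345 -0.3397 0.3020; -0.3397 1.0401 0.0103; 0.3020 0.0103 1.3761]  S=[1.9896]  K=[0.7515; -0.2137; -0.0008]  nu=[-5.0935]  x^+=[-0.3487, -0.7465, 0.5607]  P^+=[0.4108 -0.0202 0.3032; -0.0202 0.9492 0.0099; 0.3032 0.0099 1.3761]
step 2: x^-=[-0.2827, -0.5885, 0.5830]  P^-=[1.0280 -0.1883 0.6044; -0.1883 0.9230 -0.0446; 0.6044 -0.0446 1.9752]  S=[1.3521]  K=[0.6731; -0.1866; 0.1283]  nu=[-0.1261]  x^+=[-0.3676, -0.5649, 0.5668]  P^+=[0.4154 -0.0185 0.4877; -0.0185 0.8759 -0.0123; 0.4877 -0.0123 1.9529]
step 3: x^-=[-0.3263, -0.4321, 0.5765]  P^-=[1.0666 -0.1770 0.8973; -0.1770 0.8686 -0.0691; 0.8973 -0.0691 2.7784]  S=[1.2977]  K=[0.6807; -0.1782; 0.2247]  nu=[1.2986]  x^+=[0.5576, -0.6635, 0.8683]  P^+=[0.4653 -0.0196 0.6988; -0.0196 0.8274 -0.0172; 0.6988 -0.0172 2.7129]

x_post = [0.5576, -0.6635, 0.8683]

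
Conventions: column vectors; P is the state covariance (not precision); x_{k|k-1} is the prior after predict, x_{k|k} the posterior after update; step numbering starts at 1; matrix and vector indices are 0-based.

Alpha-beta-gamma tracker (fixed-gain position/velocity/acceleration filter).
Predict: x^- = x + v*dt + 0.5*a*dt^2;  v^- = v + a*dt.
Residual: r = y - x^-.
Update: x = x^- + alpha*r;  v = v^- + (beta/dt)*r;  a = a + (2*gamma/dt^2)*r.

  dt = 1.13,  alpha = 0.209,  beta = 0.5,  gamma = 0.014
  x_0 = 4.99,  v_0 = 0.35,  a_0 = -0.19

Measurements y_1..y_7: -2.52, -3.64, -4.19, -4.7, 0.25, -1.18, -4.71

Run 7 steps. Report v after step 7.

v_post = 2.8944

step 1: x_pred=5.2642  r=-7.7842  x^+=3.6373  v^+=-3.3090  a^+=-0.3607
step 2: x_pred=-0.3322  r=-3.3078  x^+=-1.0235  v^+=-5.1802  a^+=-0.4332
step 3: x_pred=-7.1538  r=2.9638  x^+=-6.5344  v^+=-4.3584  a^+=-0.3682
step 4: x_pred=-11.6944  r=6.9944  x^+=-10.2326  v^+=-1.6796  a^+=-0.2149
step 5: x_pred=-12.2677  r=12.5177  x^+=-9.6515  v^+=3.6164  a^+=0.0596
step 6: x_pred=-5.5269  r=4.3469  x^+=-4.6184  v^+=5.6072  a^+=0.1549
step 7: x_pred=1.8167  r=-6.5267  x^+=0.4526  v^+=2.8944  a^+=0.0118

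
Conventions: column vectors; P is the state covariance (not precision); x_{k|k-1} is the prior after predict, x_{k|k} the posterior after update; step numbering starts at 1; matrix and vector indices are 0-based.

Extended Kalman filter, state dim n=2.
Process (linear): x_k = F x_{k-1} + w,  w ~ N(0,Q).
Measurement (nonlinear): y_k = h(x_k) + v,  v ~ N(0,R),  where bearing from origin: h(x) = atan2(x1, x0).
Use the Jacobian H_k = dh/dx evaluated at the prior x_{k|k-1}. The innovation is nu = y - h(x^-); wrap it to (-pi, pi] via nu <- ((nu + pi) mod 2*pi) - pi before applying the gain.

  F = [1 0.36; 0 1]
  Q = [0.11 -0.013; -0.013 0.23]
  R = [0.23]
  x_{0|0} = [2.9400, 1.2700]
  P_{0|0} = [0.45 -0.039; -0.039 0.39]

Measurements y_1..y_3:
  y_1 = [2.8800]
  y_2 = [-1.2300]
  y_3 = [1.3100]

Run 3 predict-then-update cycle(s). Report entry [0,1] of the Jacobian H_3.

step 1: x^-=[3.3972, 1.2700]  P^-=[0.5825 0.0884; 0.0884 0.6200]  H_jac=[-0.0965 0.2583]  S=[0.2724]  K=[-0.1226; 0.5565]  nu=[2.5222]  x^+=[3.0879, 2.6738]  P^+=[0.5784 0.1070; 0.1070 0.5356]
step 2: x^-=[4.0504, 2.6738]  P^-=[0.8348 0.2868; 0.2868 0.7656]  H_jac=[-0.1135 0.1720]  S=[0.2522]  K=[-0.1802; 0.3929]  nu=[-1.8135]  x^+=[4.3772, 1.9612]  P^+=[0.8266 0.3047; 0.3047 0.7267]
step 3: x^-=[5.0832, 1.9612]  P^-=[1.2502 0.5533; 0.5533 0.9567]  H_jac=[-0.0661 0.1712]  S=[0.2510]  K=[0.0484; 0.5071]  nu=[0.9418]  x^+=[5.1288, 2.4387]  P^+=[1.2496 0.5471; 0.5471 0.8922]

H_jac[0,1] = 0.1712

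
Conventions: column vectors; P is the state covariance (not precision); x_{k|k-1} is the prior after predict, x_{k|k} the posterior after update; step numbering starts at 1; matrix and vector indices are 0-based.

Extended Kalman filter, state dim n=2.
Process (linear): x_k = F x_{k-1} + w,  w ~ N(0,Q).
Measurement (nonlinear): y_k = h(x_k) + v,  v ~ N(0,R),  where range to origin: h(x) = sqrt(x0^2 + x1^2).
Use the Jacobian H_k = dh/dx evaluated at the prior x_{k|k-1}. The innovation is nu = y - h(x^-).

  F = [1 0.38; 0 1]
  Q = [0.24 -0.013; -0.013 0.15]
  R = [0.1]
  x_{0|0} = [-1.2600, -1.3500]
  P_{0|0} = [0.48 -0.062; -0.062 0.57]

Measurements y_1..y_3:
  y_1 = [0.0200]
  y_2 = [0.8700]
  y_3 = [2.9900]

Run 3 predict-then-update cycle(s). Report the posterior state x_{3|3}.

x_post = [-2.2242, -1.2963]

step 1: x^-=[-1.7730, -1.3500]  P^-=[0.7552 0.1416; 0.1416 0.7200]  H_jac=[-0.7956 -0.6058]  S=[0.9788]  K=[-0.7015; -0.5607]  nu=[-2.2085]  x^+=[-0.2237, -0.1116]  P^+=[0.2735 -0.2434; -0.2434 0.4122]
step 2: x^-=[-0.2662, -0.1116]  P^-=[0.3880 -0.0998; -0.0998 0.5622]  H_jac=[-0.9222 -0.3868]  S=[0.4429]  K=[-0.7208; -0.2833]  nu=[0.5814]  x^+=[-0.6852, -0.2763]  P^+=[0.1579 -0.1902; -0.1902 0.5267]
step 3: x^-=[-0.7902, -0.2763]  P^-=[0.3294 -0.0030; -0.0030 0.6767]  H_jac=[-0.9440 -0.3301]  S=[0.4654]  K=[-0.6661; -0.4738]  nu=[2.1529]  x^+=[-2.2242, -1.2963]  P^+=[0.1230 -0.1499; -0.1499 0.5722]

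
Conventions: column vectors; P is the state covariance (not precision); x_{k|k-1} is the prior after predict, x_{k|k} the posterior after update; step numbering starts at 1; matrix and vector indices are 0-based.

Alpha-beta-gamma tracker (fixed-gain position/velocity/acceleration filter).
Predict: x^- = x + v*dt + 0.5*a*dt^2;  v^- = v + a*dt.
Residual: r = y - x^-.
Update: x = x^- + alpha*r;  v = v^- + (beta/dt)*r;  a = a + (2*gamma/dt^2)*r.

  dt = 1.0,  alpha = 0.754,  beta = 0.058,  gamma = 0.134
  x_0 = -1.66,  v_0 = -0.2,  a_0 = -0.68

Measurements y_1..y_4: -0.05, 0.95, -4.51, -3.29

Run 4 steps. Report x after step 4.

x_post = -3.5167

step 1: x_pred=-2.2000  r=2.1500  x^+=-0.5789  v^+=-0.7553  a^+=-0.1038
step 2: x_pred=-1.3861  r=2.3361  x^+=0.3753  v^+=-0.7236  a^+=0.5223
step 3: x_pred=-0.0871  r=-4.4229  x^+=-3.4220  v^+=-0.4579  a^+=-0.6630
step 4: x_pred=-4.2114  r=0.9214  x^+=-3.5167  v^+=-1.0675  a^+=-0.4161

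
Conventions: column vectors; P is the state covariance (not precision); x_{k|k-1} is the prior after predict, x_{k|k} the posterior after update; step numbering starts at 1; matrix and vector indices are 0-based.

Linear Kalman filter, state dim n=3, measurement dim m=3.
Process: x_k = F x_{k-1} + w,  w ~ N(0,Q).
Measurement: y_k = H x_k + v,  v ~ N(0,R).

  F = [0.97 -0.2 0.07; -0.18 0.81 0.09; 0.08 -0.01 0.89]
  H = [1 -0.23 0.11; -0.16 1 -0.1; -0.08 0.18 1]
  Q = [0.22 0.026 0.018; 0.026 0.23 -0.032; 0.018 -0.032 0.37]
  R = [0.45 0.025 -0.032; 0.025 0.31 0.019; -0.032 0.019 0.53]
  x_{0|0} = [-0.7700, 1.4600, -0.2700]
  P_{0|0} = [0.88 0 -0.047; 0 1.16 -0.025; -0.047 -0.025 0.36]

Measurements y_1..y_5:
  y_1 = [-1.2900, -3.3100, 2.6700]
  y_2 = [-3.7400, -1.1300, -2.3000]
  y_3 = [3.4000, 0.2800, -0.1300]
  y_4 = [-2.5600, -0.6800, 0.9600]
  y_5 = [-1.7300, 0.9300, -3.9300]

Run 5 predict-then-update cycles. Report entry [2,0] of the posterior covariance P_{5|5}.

P_post[2,0] = -0.0066

step 1: x^-=[-1.0578, 1.2969, -0.3165]  P^-=[1.0905 -0.3178 0.0747; -0.3178 1.0204 -0.0360; 0.0747 -0.0360 0.6547]  S=[1.7668 -0.7344 -0.0709; -0.7344 1.4761 0.1390; -0.0709 0.1390 1.2089]  K=[0.6587 -0.0091 -0.0180; -0.0154 0.7148 0.0601; 0.0710 -0.0930 0.5461]  nu=[0.1009, -4.8078, 2.6684]  x^+=[-0.9956, -1.9812, 1.5947]  P^+=[0.3128 0.0617 -0.0169; 0.0617 0.2331 0.0089; -0.0169 0.0089 0.2824]
step 2: x^-=[-0.4579, -1.2820, 1.3595]  P^-=[0.4986 -0.0148 0.0425; -0.0148 0.3792 -0.0027; 0.0425 -0.0027 0.5931]  S=[0.9921 -0.1693 0.0174; -0.1693 0.7146 0.0268; 0.0174 0.0268 1.1312]  K=[0.5078 -0.0178 -0.0074; -0.0137 0.5294 0.0467; 0.0837 -0.0961 0.5218]  nu=[-3.7265, 0.2147, -3.4653]  x^+=[-2.3281, -1.2791, -0.7814]  P^+=[0.2395 0.0444 -0.0094; 0.0444 0.1725 0.0077; -0.0094 0.0077 0.2699]
step 3: x^-=[-2.0572, -0.6873, -0.8689]  P^-=[0.4349 -0.0060 0.0431; -0.0060 0.3416 -0.0053; 0.0431 -0.0053 0.5838]  S=[0.9225 -0.1415 0.0259; -0.1415 0.6729 0.0166; 0.0259 0.0166 1.1191]  K=[0.4753 -0.0186 -0.0043; -0.0160 0.5054 0.0435; 0.0879 -0.0991 0.5172]  nu=[5.3947, 0.5513, 0.6980]  x^+=[0.4937, -0.4643, -0.0883]  P^+=[0.2238 0.0411 -0.0073; 0.0411 0.1644 0.0069; -0.0073 0.0069 0.2676]
step 4: x^-=[0.5656, -0.4729, -0.0344]  P^-=[0.4213 -0.0045 0.0437; -0.0045 0.3365 -0.0063; 0.0437 -0.0063 0.5822]  S=[0.9082 -0.1369 0.0282; -0.1369 0.6672 0.0144; 0.0282 0.0144 1.1167]  K=[0.4677 -0.0183 -0.0033; -0.0166 0.5020 0.0429; 0.0892 -0.1000 0.5163]  nu=[-3.2306, -0.1200, 1.1248]  x^+=[-0.9469, -0.4313, 0.2702]  P^+=[0.2202 0.0405 -0.0068; 0.0405 0.1632 0.0067; -0.0068 0.0067 0.2671]
step 5: x^-=[-0.8133, -0.1546, 0.1691]  P^-=[0.4182 -0.0042 0.0440; -0.0042 0.3357 -0.0066; 0.0440 -0.0066 0.5819]  S=[0.9049 -0.1359 0.0288; -0.1359 0.6663 0.0139; 0.0288 0.0139 1.1161]  K=[0.4659 -0.0182 -0.0030; -0.0168 0.5015 0.0427; 0.0895 -0.1003 0.5161]  nu=[-0.9708, 0.9713, -4.1363]  x^+=[-1.2707, 0.1721, -2.1498]  P^+=[0.2193 0.0404 -0.0066; 0.0404 0.1630 0.0066; -0.0066 0.0066 0.2670]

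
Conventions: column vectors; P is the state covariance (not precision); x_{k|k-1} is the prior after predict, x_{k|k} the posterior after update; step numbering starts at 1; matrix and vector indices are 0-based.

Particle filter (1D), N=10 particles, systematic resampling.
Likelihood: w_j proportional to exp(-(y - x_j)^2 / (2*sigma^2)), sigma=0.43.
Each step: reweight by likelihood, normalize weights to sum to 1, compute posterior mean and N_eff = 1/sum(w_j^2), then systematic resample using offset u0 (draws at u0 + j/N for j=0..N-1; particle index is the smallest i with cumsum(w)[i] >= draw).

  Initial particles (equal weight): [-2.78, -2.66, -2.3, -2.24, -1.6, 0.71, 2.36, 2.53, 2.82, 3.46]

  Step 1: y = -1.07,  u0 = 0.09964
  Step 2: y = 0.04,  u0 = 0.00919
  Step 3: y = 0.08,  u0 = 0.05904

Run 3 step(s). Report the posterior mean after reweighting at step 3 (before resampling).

step 1: w=[0.0007, 0.0021, 0.0327, 0.0483, 0.9158, 0.0004, 0.0000, 0.0000, 0.0000, 0.0000]  mean=-1.6560  Neff=1.1876  idx=[4, 4, 4, 4, 4, 4, 4, 4, 4, 5]
step 2: w=[0.0023, 0.0023, 0.0023, 0.0023, 0.0023, 0.0023, 0.0023, 0.0023, 0.0023, 0.9794]  mean=0.6624  Neff=1.0424  idx=[4, 9, 9, 9, 9, 9, 9, 9, 9, 9]
step 3: w=[0.0002, 0.1111, 0.1111, 0.1111, 0.1111, 0.1111, 0.1111, 0.1111, 0.1111, 0.1111]  mean=0.7096  Neff=9.0028  idx=[1, 2, 3, 4, 5, 6, 6, 7, 8, 9]

post_mean = 0.7096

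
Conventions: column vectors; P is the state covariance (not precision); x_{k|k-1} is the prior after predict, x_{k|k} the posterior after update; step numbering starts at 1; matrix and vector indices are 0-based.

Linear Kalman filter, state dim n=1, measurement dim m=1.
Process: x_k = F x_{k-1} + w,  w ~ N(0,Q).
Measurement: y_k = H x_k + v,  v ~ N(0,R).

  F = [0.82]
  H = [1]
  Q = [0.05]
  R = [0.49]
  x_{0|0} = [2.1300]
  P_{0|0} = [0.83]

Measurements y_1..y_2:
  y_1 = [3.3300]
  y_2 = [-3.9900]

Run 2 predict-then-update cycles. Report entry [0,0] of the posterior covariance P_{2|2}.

P_post[0,0] = 0.1577

step 1: x^-=[1.7466]  P^-=[0.6081]  S=[1.0981]  K=[0.5538]  nu=[1.5834]  x^+=[2.6234]  P^+=[0.2713]
step 2: x^-=[2.1512]  P^-=[0.2325]  S=[0.7225]  K=[0.3218]  nu=[-6.1412]  x^+=[0.1752]  P^+=[0.1577]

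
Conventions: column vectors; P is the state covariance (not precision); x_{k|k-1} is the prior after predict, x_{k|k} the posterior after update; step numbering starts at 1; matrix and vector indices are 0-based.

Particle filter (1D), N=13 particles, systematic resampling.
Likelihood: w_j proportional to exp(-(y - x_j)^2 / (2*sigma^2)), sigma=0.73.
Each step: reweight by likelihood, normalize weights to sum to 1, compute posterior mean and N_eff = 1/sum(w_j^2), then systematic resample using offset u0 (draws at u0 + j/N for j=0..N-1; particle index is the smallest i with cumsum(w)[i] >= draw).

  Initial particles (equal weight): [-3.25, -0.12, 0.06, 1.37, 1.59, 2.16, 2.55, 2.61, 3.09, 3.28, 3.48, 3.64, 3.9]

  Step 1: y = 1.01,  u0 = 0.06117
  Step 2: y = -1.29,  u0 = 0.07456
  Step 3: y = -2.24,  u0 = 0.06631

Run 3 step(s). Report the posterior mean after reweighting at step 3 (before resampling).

post_mean = -0.0481

step 1: w=[0.0000, 0.1054, 0.1497, 0.3092, 0.2547, 0.1010, 0.0377, 0.0316, 0.0060, 0.0028, 0.0011, 0.0005, 0.0001]  mean=1.2560  Neff=4.8381  idx=[1, 2, 2, 3, 3, 3, 3, 4, 4, 4, 5, 5, 7]
step 2: w=[0.4291, 0.2804, 0.2804, 0.0020, 0.0020, 0.0020, 0.0020, 0.0006, 0.0006, 0.0006, 0.0000, 0.0000, 0.0000]  mean=-0.0036  Neff=2.9291  idx=[0, 0, 0, 0, 0, 1, 1, 1, 1, 2, 2, 2, 6]
step 3: w=[0.1202, 0.1202, 0.1202, 0.1202, 0.1202, 0.0570, 0.0570, 0.0570, 0.0570, 0.0570, 0.0570, 0.0570, 0.0000]  mean=-0.0481  Neff=10.5278  idx=[0, 1, 1, 2, 3, 3, 4, 5, 6, 7, 9, 10, 11]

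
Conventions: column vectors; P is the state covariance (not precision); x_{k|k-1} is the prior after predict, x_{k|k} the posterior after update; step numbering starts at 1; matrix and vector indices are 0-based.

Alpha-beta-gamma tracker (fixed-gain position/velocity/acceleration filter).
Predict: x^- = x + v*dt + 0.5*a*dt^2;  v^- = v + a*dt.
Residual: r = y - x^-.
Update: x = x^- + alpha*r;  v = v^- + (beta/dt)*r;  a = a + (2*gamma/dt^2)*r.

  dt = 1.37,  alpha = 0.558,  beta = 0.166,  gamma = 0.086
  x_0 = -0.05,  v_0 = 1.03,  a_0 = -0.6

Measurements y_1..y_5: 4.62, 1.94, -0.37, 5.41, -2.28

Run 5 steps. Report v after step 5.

v_post = -1.4949

step 1: x_pred=0.7980  r=3.8220  x^+=2.9307  v^+=0.6711  a^+=-0.2498
step 2: x_pred=3.6157  r=-1.6757  x^+=2.6807  v^+=0.1259  a^+=-0.4033
step 3: x_pred=2.4747  r=-2.8447  x^+=0.8873  v^+=-0.7713  a^+=-0.6640
step 4: x_pred=-0.7925  r=6.2025  x^+=2.6685  v^+=-0.9295  a^+=-0.0956
step 5: x_pred=1.3054  r=-3.5854  x^+=-0.6953  v^+=-1.4949  a^+=-0.4242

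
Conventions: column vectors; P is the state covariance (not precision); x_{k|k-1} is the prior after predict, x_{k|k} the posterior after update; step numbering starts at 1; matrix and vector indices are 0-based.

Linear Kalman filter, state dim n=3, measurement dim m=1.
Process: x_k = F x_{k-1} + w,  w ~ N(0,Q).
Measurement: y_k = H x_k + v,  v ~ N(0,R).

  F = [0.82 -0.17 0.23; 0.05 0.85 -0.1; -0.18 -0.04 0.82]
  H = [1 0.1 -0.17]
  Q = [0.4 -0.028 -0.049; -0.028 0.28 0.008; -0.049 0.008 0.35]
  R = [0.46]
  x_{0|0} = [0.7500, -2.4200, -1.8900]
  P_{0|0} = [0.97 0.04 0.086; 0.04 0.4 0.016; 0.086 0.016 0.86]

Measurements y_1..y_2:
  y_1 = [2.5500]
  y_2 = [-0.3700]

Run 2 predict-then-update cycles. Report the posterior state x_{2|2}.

step 1: x^-=[0.5917, -1.8305, -1.5880]  P^-=[1.1293 -0.0409 0.0245; -0.0409 0.5798 -0.0748; 0.0245 -0.0748 0.9345]  S=[1.6081]  K=[0.6971; 0.0185; -0.0882]  nu=[1.8714]  x^+=[1.8963, -1.7959, -1.7530]  P^+=[0.3478 -0.0617 0.1234; -0.0617 0.5793 -0.0721; 0.1234 -0.0721 0.9220]
step 2: x^-=[1.4571, -1.2564, -1.7070]  P^-=[0.7688 -0.1851 0.1662; -0.1851 0.7144 -0.1242; 0.1662 -0.1242 0.9495]  S=[1.1740]  K=[0.6150; -0.0789; -0.0065]  nu=[-1.9916]  x^+=[0.2323, -1.0993, -1.6940]  P^+=[0.3248 -0.1282 0.1709; -0.1282 0.7071 -0.1248; 0.1709 -0.1248 0.9495]

x_post = [0.2323, -1.0993, -1.6940]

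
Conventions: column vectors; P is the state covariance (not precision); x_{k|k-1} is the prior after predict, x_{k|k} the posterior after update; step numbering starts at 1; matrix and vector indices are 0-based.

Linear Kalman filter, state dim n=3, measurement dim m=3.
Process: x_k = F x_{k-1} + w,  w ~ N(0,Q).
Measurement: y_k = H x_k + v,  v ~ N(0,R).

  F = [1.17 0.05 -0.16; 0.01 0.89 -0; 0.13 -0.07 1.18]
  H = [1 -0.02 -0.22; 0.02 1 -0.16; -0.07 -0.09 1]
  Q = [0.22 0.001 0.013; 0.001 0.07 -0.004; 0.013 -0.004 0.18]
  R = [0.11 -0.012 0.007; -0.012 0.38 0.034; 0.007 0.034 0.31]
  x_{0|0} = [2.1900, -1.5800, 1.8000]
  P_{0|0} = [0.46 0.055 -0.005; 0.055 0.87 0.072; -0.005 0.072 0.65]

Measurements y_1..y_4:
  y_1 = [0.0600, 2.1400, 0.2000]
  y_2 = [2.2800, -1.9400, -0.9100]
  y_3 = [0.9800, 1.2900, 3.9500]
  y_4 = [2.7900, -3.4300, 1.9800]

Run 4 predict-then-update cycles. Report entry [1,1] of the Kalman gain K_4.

K[1,1] = 0.3096

step 1: x^-=[2.1953, -1.3843, 2.5193]  P^-=[0.8757 0.0922 -0.0487; 0.0922 0.7602 0.0243; -0.0487 0.0243 1.0827]  S=[1.0563 0.1233 -0.3487; 0.1233 1.1644 -0.1924; -0.3487 -0.1924 1.4067]  K=[0.8794 0.0306 0.1381; 0.0095 0.6594 0.0566; -0.0192 -0.0002 0.7657]  nu=[-1.6087, 3.8835, -2.2902]  x^+=[0.5831, 1.0316, 0.7958]  P^+=[0.1106 0.0130 0.0589; 0.0130 0.2624 0.0646; 0.0589 0.0646 0.2472]
step 2: x^-=[0.6065, 0.9239, 0.9426]  P^-=[0.3567 0.0182 0.0659; 0.0182 0.2781 0.0498; 0.0659 0.0498 0.5345]  S=[0.4634 0.0050 -0.0698; 0.0050 0.6563 -0.0258; -0.0698 -0.0258 0.8305]  K=[0.7542 0.0212 0.1113; 0.0055 0.4138 0.0416; -0.0185 -0.0275 0.6302]  nu=[1.8994, -2.7252, -1.7270]  x^+=[1.7890, -0.2651, -0.1059]  P^+=[0.0942 0.0086 0.0479; 0.0086 0.1652 0.0425; 0.0479 0.0425 0.2015]
step 3: x^-=[2.0968, -0.2180, 0.1262]  P^-=[0.3369 0.0123 0.0561; 0.0123 0.2010 0.0320; 0.0561 0.0320 0.4704]  S=[0.4448 0.0034 -0.0638; 0.0034 0.5831 -0.0265; -0.0638 -0.0265 0.7703]  K=[0.7437 0.0176 0.1030; 0.0043 0.3377 0.0289; -0.0217 -0.0450 0.5986]  nu=[-1.0934, 1.4863, 3.9510]  x^+=[1.7169, 0.3933, 2.4480]  P^+=[0.0923 0.0066 0.0448; 0.0066 0.1344 0.0330; 0.0448 0.0330 0.1900]
step 4: x^-=[1.6367, 0.3672, 3.0843]  P^-=[0.3350 0.0101 0.0534; 0.0101 0.1766 0.0237; 0.0534 0.0237 0.4549]  S=[0.4434 0.0034 -0.0629; 0.0034 0.5608 -0.0302; -0.0629 -0.0302 0.7564]  K=[0.7428 0.0157 0.1008; 0.0039 0.3096 0.0221; -0.0223 -0.0538 0.5897]  nu=[1.8391, -3.3365, -0.9567]  x^+=[2.8540, -0.6798, 2.6586]  P^+=[0.0920 0.0057 0.0439; 0.0057 0.1229 0.0289; 0.0439 0.0289 0.1865]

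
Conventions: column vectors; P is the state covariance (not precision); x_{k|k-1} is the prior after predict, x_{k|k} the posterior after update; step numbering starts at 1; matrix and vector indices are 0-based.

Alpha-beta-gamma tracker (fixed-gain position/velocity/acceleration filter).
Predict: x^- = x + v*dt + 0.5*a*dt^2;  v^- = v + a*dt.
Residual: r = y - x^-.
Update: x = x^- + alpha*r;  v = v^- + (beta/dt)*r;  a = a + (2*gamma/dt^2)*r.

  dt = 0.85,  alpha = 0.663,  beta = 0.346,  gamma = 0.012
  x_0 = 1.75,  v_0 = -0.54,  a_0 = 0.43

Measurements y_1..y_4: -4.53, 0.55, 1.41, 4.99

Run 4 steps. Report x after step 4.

step 1: x_pred=1.4463  r=-5.9763  x^+=-2.5160  v^+=-2.6072  a^+=0.2315
step 2: x_pred=-4.6485  r=5.1985  x^+=-1.2019  v^+=-0.2944  a^+=0.4042
step 3: x_pred=-1.3061  r=2.7161  x^+=0.4947  v^+=1.1548  a^+=0.4944
step 4: x_pred=1.6548  r=3.3352  x^+=3.8660  v^+=2.9326  a^+=0.6052

x_post = 3.8660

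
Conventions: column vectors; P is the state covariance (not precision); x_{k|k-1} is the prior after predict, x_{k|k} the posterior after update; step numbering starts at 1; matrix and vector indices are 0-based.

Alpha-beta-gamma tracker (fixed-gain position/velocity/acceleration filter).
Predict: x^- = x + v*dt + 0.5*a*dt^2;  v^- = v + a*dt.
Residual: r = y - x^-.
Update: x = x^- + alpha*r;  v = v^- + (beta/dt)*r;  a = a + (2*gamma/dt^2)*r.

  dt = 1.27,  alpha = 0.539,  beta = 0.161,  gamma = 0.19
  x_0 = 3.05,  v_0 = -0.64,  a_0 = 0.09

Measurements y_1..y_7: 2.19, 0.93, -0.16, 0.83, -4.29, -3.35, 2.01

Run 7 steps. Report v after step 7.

step 1: x_pred=2.3098  r=-0.1198  x^+=2.2452  v^+=-0.5409  a^+=0.0618
step 2: x_pred=1.6081  r=-0.6781  x^+=1.2426  v^+=-0.5484  a^+=-0.0980
step 3: x_pred=0.4671  r=-0.6271  x^+=0.1291  v^+=-0.7523  a^+=-0.2457
step 4: x_pred=-1.0245  r=1.8545  x^+=-0.0249  v^+=-0.8293  a^+=0.1912
step 5: x_pred=-0.9240  r=-3.3660  x^+=-2.7383  v^+=-1.0132  a^+=-0.6018
step 6: x_pred=-4.5104  r=1.1604  x^+=-3.8850  v^+=-1.6305  a^+=-0.3284
step 7: x_pred=-6.2205  r=8.2305  x^+=-1.7843  v^+=-1.0042  a^+=1.6107

v_post = -1.0042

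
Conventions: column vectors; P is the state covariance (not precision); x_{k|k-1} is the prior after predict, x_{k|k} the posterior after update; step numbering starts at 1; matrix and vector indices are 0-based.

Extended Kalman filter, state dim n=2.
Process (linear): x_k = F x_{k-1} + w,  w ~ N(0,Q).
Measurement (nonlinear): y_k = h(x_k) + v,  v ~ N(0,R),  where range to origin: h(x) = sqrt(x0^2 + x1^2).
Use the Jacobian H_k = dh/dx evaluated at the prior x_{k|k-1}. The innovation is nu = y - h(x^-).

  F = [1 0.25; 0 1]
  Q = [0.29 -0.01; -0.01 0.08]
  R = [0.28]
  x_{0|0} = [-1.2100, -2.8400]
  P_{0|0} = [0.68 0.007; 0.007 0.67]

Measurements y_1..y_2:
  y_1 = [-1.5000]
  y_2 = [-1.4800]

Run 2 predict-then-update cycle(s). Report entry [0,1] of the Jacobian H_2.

step 1: x^-=[-1.9200, -2.8400]  P^-=[1.0154 0.1645; 0.1645 0.7500]  H_jac=[-0.5601 -0.8284]  S=[1.2659]  K=[-0.5569; -0.5636]  nu=[-4.9281]  x^+=[0.8244, -0.0625]  P^+=[0.6228 -0.2328; -0.2328 0.3479]
step 2: x^-=[0.8088, -0.0625]  P^-=[0.8181 -0.1558; -0.1558 0.4279]  H_jac=[0.9970 -0.0770]  S=[1.1197]  K=[0.7392; -0.1682]  nu=[-2.2912]  x^+=[-0.8848, 0.3229]  P^+=[0.2063 -0.0166; -0.0166 0.3962]

H_jac[0,1] = -0.0770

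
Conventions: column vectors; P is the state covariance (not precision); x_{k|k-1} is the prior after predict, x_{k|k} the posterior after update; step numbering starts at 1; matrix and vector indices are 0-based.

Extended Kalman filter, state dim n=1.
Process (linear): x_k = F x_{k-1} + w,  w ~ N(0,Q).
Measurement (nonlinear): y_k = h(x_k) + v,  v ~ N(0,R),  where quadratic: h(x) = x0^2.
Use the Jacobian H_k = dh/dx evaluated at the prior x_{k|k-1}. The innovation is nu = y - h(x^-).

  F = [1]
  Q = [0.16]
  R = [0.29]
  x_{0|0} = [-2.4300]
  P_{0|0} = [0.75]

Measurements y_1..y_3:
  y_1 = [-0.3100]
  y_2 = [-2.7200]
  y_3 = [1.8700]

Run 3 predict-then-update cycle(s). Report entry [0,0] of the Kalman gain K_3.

step 1: x^-=[-2.4300]  P^-=[0.9100]  H_jac=[-4.8600]  S=[21.7838]  K=[-0.2030]  nu=[-6.2149]  x^+=[-1.1682]  P^+=[0.0121]
step 2: x^-=[-1.1682]  P^-=[0.1721]  H_jac=[-2.3365]  S=[1.2296]  K=[-0.3271]  nu=[-4.0848]  x^+=[0.1677]  P^+=[0.0406]
step 3: x^-=[0.1677]  P^-=[0.2006]  H_jac=[0.3354]  S=[0.3126]  K=[0.2152]  nu=[1.8419]  x^+=[0.5642]  P^+=[0.1861]

K[0,0] = 0.2152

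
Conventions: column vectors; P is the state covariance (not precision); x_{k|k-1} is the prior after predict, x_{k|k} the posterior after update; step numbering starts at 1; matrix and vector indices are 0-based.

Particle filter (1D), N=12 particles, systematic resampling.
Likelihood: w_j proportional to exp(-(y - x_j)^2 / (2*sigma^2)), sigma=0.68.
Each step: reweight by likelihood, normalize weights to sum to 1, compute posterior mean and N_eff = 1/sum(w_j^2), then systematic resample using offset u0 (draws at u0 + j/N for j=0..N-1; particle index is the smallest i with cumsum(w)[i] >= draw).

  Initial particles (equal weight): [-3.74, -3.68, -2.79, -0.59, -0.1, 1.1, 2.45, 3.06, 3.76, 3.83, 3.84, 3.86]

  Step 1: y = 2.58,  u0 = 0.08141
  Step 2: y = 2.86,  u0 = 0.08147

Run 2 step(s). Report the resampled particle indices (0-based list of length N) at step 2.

resampled_idx = [0, 1, 2, 3, 4, 5, 5, 6, 7, 8, 9, 11]

step 1: w=[0.0000, 0.0000, 0.0000, 0.0000, 0.0002, 0.0358, 0.3760, 0.2985, 0.0850, 0.0707, 0.0688, 0.0651]  mean=2.9795  Neff=3.9541  idx=[6, 6, 6, 6, 7, 7, 7, 7, 8, 9, 10, 11]
step 2: w=[0.0965, 0.0965, 0.0965, 0.0965, 0.1109, 0.1109, 0.1109, 0.1109, 0.0482, 0.0419, 0.0410, 0.0393]  mean=2.9538  Neff=10.6662  idx=[0, 1, 2, 3, 4, 5, 5, 6, 7, 8, 9, 11]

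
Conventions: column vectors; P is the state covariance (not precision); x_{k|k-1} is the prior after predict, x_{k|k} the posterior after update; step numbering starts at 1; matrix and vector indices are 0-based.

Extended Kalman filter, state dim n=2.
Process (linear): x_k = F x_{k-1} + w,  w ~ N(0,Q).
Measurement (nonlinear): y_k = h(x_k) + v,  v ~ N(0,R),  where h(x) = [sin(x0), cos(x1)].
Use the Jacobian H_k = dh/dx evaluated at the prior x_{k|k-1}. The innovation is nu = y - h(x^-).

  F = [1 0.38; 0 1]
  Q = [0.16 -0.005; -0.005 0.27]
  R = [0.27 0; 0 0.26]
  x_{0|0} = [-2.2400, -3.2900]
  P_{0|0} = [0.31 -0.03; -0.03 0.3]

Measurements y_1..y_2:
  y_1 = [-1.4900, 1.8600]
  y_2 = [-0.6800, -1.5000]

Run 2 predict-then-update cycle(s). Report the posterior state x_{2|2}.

x_post = [-2.9273, -3.1215]

step 1: x^-=[-3.4902, -3.2900]  P^-=[0.4905 0.0790; 0.0790 0.5700]  H_jac=[-0.9398 0.0000; 0.0000 -0.1479]  S=[0.7033 0.0110; 0.0110 0.2725]  K=[-0.6553 -0.0165; -0.1008 -0.3053]  nu=[-1.8316, 2.8490]  x^+=[-2.3370, -3.9751]  P^+=[0.1882 0.0290; 0.0290 0.5368]
step 2: x^-=[-3.8475, -3.9751]  P^-=[0.4478 0.2279; 0.2279 0.8068]  H_jac=[-0.7610 0.0000; 0.0000 -0.7403]  S=[0.5293 0.1284; 0.1284 0.7021]  K=[-0.6126 -0.1283; -0.1270 -0.8274]  nu=[-1.3287, -0.8277]  x^+=[-2.9273, -3.1215]  P^+=[0.2174 0.0451; 0.0451 0.2906]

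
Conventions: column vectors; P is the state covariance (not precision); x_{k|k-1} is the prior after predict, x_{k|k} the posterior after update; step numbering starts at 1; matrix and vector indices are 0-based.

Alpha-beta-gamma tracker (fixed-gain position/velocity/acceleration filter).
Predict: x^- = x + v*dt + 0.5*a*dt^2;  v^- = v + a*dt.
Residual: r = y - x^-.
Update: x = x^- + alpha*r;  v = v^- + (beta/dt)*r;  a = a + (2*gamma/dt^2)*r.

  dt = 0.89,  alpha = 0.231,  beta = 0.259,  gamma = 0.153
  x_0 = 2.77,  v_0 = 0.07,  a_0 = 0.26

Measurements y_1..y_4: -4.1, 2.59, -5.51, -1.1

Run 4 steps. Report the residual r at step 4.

resid = 7.2882

step 1: x_pred=2.9353  r=-7.0353  x^+=1.3101  v^+=-1.7459  a^+=-2.4578
step 2: x_pred=-1.2172  r=3.8072  x^+=-0.3377  v^+=-2.8255  a^+=-0.9871
step 3: x_pred=-3.2433  r=-2.2667  x^+=-3.7669  v^+=-4.3636  a^+=-1.8627
step 4: x_pred=-8.3882  r=7.2882  x^+=-6.7047  v^+=-3.9004  a^+=0.9529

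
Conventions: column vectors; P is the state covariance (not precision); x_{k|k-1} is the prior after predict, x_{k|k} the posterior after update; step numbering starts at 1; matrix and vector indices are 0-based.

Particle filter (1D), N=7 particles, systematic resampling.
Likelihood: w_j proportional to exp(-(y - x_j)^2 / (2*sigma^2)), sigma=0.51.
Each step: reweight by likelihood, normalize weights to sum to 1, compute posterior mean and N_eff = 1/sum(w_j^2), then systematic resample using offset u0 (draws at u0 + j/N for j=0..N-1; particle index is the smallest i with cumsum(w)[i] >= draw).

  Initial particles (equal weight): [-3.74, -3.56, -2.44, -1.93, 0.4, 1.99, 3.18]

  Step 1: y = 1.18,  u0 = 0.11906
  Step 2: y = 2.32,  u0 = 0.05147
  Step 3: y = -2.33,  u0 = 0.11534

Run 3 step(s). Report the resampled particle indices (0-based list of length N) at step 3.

resampled_idx = [0, 1, 2, 3, 4, 5, 6]

step 1: w=[0.0000, 0.0000, 0.0000, 0.0000, 0.5225, 0.4767, 0.0008]  mean=1.1601  Neff=1.9989  idx=[4, 4, 4, 5, 5, 5, 5]
step 2: w=[0.0003, 0.0003, 0.0003, 0.2498, 0.2498, 0.2498, 0.2498]  mean=1.9888  Neff=4.0062  idx=[3, 3, 4, 4, 5, 6, 6]
step 3: w=[0.1429, 0.1429, 0.1429, 0.1429, 0.1429, 0.1429, 0.1429]  mean=1.9900  Neff=7.0000  idx=[0, 1, 2, 3, 4, 5, 6]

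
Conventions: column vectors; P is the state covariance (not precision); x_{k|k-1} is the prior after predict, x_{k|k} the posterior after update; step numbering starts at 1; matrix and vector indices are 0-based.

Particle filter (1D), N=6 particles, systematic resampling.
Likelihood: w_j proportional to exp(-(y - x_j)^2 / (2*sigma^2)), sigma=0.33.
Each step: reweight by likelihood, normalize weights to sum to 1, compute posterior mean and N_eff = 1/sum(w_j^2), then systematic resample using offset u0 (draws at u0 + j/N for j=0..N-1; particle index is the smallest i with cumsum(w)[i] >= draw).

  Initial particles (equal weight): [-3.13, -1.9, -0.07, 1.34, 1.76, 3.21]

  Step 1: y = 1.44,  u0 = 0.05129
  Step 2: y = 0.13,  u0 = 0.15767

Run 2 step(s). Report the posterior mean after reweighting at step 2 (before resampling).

step 1: w=[0.0000, 0.0000, 0.0000, 0.6045, 0.3955, 0.0000]  mean=1.5061  Neff=1.9164  idx=[3, 3, 3, 3, 4, 4]
step 2: w=[0.2495, 0.2495, 0.2495, 0.2495, 0.0010, 0.0010]  mean=1.3409  Neff=4.0167  idx=[0, 1, 1, 2, 3, 3]

post_mean = 1.3409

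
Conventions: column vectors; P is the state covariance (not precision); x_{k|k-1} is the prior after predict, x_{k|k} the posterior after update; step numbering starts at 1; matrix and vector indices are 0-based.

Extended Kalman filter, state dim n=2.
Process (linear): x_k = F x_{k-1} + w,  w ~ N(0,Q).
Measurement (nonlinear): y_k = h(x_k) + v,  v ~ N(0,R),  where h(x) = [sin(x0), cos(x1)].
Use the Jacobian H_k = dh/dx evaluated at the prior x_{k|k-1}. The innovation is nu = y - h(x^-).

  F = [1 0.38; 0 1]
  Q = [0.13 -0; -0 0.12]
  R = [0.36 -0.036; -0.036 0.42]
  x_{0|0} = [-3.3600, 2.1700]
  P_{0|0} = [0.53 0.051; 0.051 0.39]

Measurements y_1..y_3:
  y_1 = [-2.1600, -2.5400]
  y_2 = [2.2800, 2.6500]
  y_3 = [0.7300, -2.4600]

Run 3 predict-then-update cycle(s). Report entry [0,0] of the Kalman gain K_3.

K[0,0] = -0.5195

step 1: x^-=[-2.5354, 2.1700]  P^-=[0.7551 0.1992; 0.1992 0.5100]  H_jac=[-0.8218 0.0000; 0.0000 -0.8258]  S=[0.8700 0.0992; 0.0992 0.7678]  K=[-0.6992 -0.1239; -0.1275 -0.5321]  nu=[-1.5903, -1.9760]  x^+=[-1.1787, 3.4241]  P^+=[0.3008 0.0326; 0.0326 0.2650]
step 2: x^-=[0.1225, 3.4241]  P^-=[0.4938 0.1333; 0.1333 0.3850]  H_jac=[0.9925 0.0000; 0.0000 0.2788]  S=[0.8465 0.0009; 0.0009 0.4499]  K=[0.5790 0.0815; 0.1560 0.2383]  nu=[2.1578, 3.6104]  x^+=[1.6659, 4.6211]  P^+=[0.2070 0.0479; 0.0479 0.3388]
step 3: x^-=[3.4219, 4.6211]  P^-=[0.4224 0.1767; 0.1767 0.4588]  H_jac=[-0.9610 0.0000; 0.0000 0.9958]  S=[0.7501 -0.2051; -0.2051 0.8750]  K=[-0.5195 0.0793; -0.0893 0.5012]  nu=[1.0066, -2.3688]  x^+=[2.7110, 3.3438]  P^+=[0.1976 0.0522; 0.0522 0.2146]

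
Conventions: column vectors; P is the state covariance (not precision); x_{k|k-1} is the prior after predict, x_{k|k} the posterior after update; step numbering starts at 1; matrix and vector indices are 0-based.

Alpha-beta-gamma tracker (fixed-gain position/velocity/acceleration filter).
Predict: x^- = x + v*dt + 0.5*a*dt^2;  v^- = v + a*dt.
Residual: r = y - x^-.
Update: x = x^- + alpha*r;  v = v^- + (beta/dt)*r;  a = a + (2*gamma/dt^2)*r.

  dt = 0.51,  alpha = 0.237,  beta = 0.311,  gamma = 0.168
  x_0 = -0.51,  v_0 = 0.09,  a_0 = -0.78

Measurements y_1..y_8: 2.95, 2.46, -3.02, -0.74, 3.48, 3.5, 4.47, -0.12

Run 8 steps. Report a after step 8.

step 1: x_pred=-0.5655  r=3.5155  x^+=0.2676  v^+=1.8360  a^+=3.7614
step 2: x_pred=1.6932  r=0.7668  x^+=1.8749  v^+=4.2219  a^+=4.7520
step 3: x_pred=4.6461  r=-7.6661  x^+=2.8292  v^+=1.9706  a^+=-5.1511
step 4: x_pred=3.1643  r=-3.9043  x^+=2.2390  v^+=-3.0373  a^+=-10.1948
step 5: x_pred=-0.6359  r=4.1159  x^+=0.3396  v^+=-5.7268  a^+=-4.8779
step 6: x_pred=-3.2154  r=6.7154  x^+=-1.6239  v^+=-4.1194  a^+=3.7972
step 7: x_pred=-3.2310  r=7.7010  x^+=-1.4058  v^+=2.5132  a^+=13.7454
step 8: x_pred=1.6635  r=-1.7835  x^+=1.2408  v^+=8.4358  a^+=11.4415

a_post = 11.4415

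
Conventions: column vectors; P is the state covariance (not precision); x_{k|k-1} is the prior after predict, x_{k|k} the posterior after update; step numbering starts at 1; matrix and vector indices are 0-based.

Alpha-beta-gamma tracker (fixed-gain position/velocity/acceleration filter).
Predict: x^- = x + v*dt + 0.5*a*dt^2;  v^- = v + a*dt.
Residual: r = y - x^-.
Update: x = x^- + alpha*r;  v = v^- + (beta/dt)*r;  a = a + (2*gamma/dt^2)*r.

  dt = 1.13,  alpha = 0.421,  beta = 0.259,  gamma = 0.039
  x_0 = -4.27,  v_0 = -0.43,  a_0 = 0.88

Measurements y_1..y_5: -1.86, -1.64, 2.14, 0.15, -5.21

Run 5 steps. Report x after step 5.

x_post = 2.2948

step 1: x_pred=-4.1941  r=2.3341  x^+=-3.2114  v^+=1.0994  a^+=1.0226
step 2: x_pred=-1.3163  r=-0.3237  x^+=-1.4526  v^+=2.1807  a^+=1.0028
step 3: x_pred=1.6519  r=0.4881  x^+=1.8574  v^+=3.4257  a^+=1.0326
step 4: x_pred=6.3877  r=-6.2377  x^+=3.7616  v^+=3.1629  a^+=0.6516
step 5: x_pred=7.7517  r=-12.9617  x^+=2.2948  v^+=0.9283  a^+=-0.1402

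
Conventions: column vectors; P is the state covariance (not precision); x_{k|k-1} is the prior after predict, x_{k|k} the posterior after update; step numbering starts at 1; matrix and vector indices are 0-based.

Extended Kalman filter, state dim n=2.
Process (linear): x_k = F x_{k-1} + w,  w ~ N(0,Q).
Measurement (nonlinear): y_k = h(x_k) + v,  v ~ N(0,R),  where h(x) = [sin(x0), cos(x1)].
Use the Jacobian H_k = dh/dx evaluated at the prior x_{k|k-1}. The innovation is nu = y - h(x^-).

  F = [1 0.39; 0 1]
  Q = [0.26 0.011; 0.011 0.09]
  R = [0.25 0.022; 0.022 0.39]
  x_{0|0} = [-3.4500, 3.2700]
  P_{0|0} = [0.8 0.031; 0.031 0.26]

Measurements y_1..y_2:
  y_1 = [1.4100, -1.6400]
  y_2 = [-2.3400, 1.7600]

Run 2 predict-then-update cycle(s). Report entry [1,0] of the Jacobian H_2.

step 1: x^-=[-2.1747, 3.2700]  P^-=[1.1237 0.1434; 0.1434 0.3500]  H_jac=[-0.5679 0.0000; 0.0000 0.1281]  S=[0.6124 0.0116; 0.0116 0.3957]  K=[-1.0435 0.0769; -0.1352 0.1172]  nu=[2.2331, -0.6482]  x^+=[-4.5549, 2.8921]  P^+=[0.4564 0.0550; 0.0550 0.3337]
step 2: x^-=[-3.4269, 2.8921]  P^-=[0.8101 0.1961; 0.1961 0.4237]  H_jac=[-0.9596 0.0000; 0.0000 -0.2469]  S=[0.9959 0.0685; 0.0685 0.4158]  K=[-0.7814 0.0122; -0.1737 -0.2230]  nu=[-2.6215, 2.7290]  x^+=[-1.3453, 2.7388]  P^+=[0.2033 0.0504; 0.0504 0.3677]

H_jac[1,0] = 0.0000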